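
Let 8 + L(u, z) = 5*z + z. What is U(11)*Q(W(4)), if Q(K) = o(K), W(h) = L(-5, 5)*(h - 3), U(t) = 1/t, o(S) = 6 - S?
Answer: -16/11 ≈ -1.4545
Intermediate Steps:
L(u, z) = -8 + 6*z (L(u, z) = -8 + (5*z + z) = -8 + 6*z)
W(h) = -66 + 22*h (W(h) = (-8 + 6*5)*(h - 3) = (-8 + 30)*(-3 + h) = 22*(-3 + h) = -66 + 22*h)
Q(K) = 6 - K
U(11)*Q(W(4)) = (6 - (-66 + 22*4))/11 = (6 - (-66 + 88))/11 = (6 - 1*22)/11 = (6 - 22)/11 = (1/11)*(-16) = -16/11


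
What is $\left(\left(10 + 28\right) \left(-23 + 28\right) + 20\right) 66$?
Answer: $13860$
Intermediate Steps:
$\left(\left(10 + 28\right) \left(-23 + 28\right) + 20\right) 66 = \left(38 \cdot 5 + 20\right) 66 = \left(190 + 20\right) 66 = 210 \cdot 66 = 13860$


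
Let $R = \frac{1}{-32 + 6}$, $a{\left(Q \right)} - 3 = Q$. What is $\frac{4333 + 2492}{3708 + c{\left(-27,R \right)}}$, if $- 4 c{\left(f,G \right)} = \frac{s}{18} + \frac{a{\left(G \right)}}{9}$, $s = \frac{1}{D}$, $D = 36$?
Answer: $\frac{229975200}{124941983} \approx 1.8407$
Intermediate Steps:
$a{\left(Q \right)} = 3 + Q$
$s = \frac{1}{36} \approx 0.027778$
$R = - \frac{1}{26}$ ($R = \frac{1}{-26} = - \frac{1}{26} \approx -0.038462$)
$c{\left(f,G \right)} = - \frac{217}{2592} - \frac{G}{36}$ ($c{\left(f,G \right)} = - \frac{\frac{1}{36 \cdot 18} + \frac{3 + G}{9}}{4} = - \frac{\frac{1}{36} \cdot \frac{1}{18} + \left(3 + G\right) \frac{1}{9}}{4} = - \frac{\frac{1}{648} + \left(\frac{1}{3} + \frac{G}{9}\right)}{4} = - \frac{\frac{217}{648} + \frac{G}{9}}{4} = - \frac{217}{2592} - \frac{G}{36}$)
$\frac{4333 + 2492}{3708 + c{\left(-27,R \right)}} = \frac{4333 + 2492}{3708 - \frac{2785}{33696}} = \frac{6825}{3708 + \left(- \frac{217}{2592} + \frac{1}{936}\right)} = \frac{6825}{3708 - \frac{2785}{33696}} = \frac{6825}{\frac{124941983}{33696}} = 6825 \cdot \frac{33696}{124941983} = \frac{229975200}{124941983}$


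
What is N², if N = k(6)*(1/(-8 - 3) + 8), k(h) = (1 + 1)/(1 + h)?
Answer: 30276/5929 ≈ 5.1064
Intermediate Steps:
k(h) = 2/(1 + h)
N = 174/77 (N = (2/(1 + 6))*(1/(-8 - 3) + 8) = (2/7)*(1/(-11) + 8) = (2*(⅐))*(-1/11 + 8) = (2/7)*(87/11) = 174/77 ≈ 2.2597)
N² = (174/77)² = 30276/5929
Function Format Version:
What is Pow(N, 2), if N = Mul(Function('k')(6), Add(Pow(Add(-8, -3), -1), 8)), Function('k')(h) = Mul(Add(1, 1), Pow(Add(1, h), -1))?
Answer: Rational(30276, 5929) ≈ 5.1064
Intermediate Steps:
Function('k')(h) = Mul(2, Pow(Add(1, h), -1))
N = Rational(174, 77) (N = Mul(Mul(2, Pow(Add(1, 6), -1)), Add(Pow(Add(-8, -3), -1), 8)) = Mul(Mul(2, Pow(7, -1)), Add(Pow(-11, -1), 8)) = Mul(Mul(2, Rational(1, 7)), Add(Rational(-1, 11), 8)) = Mul(Rational(2, 7), Rational(87, 11)) = Rational(174, 77) ≈ 2.2597)
Pow(N, 2) = Pow(Rational(174, 77), 2) = Rational(30276, 5929)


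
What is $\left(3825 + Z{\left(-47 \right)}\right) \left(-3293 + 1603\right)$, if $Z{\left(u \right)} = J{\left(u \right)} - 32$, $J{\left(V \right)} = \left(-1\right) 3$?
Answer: $-6405100$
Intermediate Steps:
$J{\left(V \right)} = -3$
$Z{\left(u \right)} = -35$ ($Z{\left(u \right)} = -3 - 32 = -35$)
$\left(3825 + Z{\left(-47 \right)}\right) \left(-3293 + 1603\right) = \left(3825 - 35\right) \left(-3293 + 1603\right) = 3790 \left(-1690\right) = -6405100$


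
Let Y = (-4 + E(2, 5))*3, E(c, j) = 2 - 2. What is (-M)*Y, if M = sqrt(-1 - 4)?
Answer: 12*I*sqrt(5) ≈ 26.833*I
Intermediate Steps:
E(c, j) = 0
M = I*sqrt(5) (M = sqrt(-5) = I*sqrt(5) ≈ 2.2361*I)
Y = -12 (Y = (-4 + 0)*3 = -4*3 = -12)
(-M)*Y = -I*sqrt(5)*(-12) = 12*I*sqrt(5)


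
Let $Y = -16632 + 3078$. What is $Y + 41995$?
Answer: $28441$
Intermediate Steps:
$Y = -13554$
$Y + 41995 = -13554 + 41995 = 28441$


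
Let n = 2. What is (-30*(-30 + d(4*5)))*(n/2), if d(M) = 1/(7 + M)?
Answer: 8090/9 ≈ 898.89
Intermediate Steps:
(-30*(-30 + d(4*5)))*(n/2) = (-30*(-30 + 1/(7 + 4*5)))*(2/2) = (-30*(-30 + 1/(7 + 20)))*(2*(1/2)) = -30*(-30 + 1/27)*1 = -30*(-809/27)*1 = (8090/9)*1 = 8090/9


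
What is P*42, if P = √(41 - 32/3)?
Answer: 14*√273 ≈ 231.32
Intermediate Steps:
P = √273/3 (P = √(41 - 32*⅓) = √(41 - 32/3) = √(91/3) = √273/3 ≈ 5.5076)
P*42 = (√273/3)*42 = 14*√273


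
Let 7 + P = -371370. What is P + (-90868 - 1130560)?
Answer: -1592805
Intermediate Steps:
P = -371377 (P = -7 - 371370 = -371377)
P + (-90868 - 1130560) = -371377 + (-90868 - 1130560) = -371377 - 1221428 = -1592805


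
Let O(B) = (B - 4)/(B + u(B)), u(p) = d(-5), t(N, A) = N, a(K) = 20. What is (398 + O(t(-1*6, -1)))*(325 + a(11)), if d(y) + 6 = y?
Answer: 2337720/17 ≈ 1.3751e+5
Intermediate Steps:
d(y) = -6 + y
u(p) = -11 (u(p) = -6 - 5 = -11)
O(B) = (-4 + B)/(-11 + B) (O(B) = (B - 4)/(B - 11) = (-4 + B)/(-11 + B))
(398 + O(t(-1*6, -1)))*(325 + a(11)) = (398 + (-4 - 1*6)/(-11 - 1*6))*(325 + 20) = (398 + (-4 - 6)/(-11 - 6))*345 = (398 - 10/(-17))*345 = (398 - 1/17*(-10))*345 = (398 + 10/17)*345 = (6776/17)*345 = 2337720/17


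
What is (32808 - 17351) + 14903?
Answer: 30360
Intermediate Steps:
(32808 - 17351) + 14903 = 15457 + 14903 = 30360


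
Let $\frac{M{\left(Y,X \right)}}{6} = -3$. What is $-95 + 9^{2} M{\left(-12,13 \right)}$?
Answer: $-1553$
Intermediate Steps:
$M{\left(Y,X \right)} = -18$ ($M{\left(Y,X \right)} = 6 \left(-3\right) = -18$)
$-95 + 9^{2} M{\left(-12,13 \right)} = -95 + 9^{2} \left(-18\right) = -95 + 81 \left(-18\right) = -95 - 1458 = -1553$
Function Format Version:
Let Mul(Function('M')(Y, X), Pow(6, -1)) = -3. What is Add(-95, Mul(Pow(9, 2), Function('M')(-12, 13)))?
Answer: -1553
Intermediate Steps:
Function('M')(Y, X) = -18 (Function('M')(Y, X) = Mul(6, -3) = -18)
Add(-95, Mul(Pow(9, 2), Function('M')(-12, 13))) = Add(-95, Mul(Pow(9, 2), -18)) = Add(-95, Mul(81, -18)) = Add(-95, -1458) = -1553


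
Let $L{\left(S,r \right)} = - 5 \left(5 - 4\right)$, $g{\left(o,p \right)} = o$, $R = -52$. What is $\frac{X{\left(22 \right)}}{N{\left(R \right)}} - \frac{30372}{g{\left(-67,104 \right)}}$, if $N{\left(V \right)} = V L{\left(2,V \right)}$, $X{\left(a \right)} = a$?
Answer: $\frac{3949097}{8710} \approx 453.4$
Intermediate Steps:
$L{\left(S,r \right)} = -5$ ($L{\left(S,r \right)} = \left(-5\right) 1 = -5$)
$N{\left(V \right)} = - 5 V$ ($N{\left(V \right)} = V \left(-5\right) = - 5 V$)
$\frac{X{\left(22 \right)}}{N{\left(R \right)}} - \frac{30372}{g{\left(-67,104 \right)}} = \frac{22}{\left(-5\right) \left(-52\right)} - \frac{30372}{-67} = \frac{22}{260} - - \frac{30372}{67} = 22 \cdot \frac{1}{260} + \frac{30372}{67} = \frac{11}{130} + \frac{30372}{67} = \frac{3949097}{8710}$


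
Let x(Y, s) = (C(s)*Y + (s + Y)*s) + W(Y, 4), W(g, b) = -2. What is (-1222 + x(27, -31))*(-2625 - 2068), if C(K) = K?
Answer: 9090341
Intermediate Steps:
x(Y, s) = -2 + Y*s + s*(Y + s) (x(Y, s) = (s*Y + (s + Y)*s) - 2 = (Y*s + (Y + s)*s) - 2 = (Y*s + s*(Y + s)) - 2 = -2 + Y*s + s*(Y + s))
(-1222 + x(27, -31))*(-2625 - 2068) = (-1222 + (-2 + (-31)² + 2*27*(-31)))*(-2625 - 2068) = (-1222 + (-2 + 961 - 1674))*(-4693) = (-1222 - 715)*(-4693) = -1937*(-4693) = 9090341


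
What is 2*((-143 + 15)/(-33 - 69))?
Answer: 128/51 ≈ 2.5098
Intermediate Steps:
2*((-143 + 15)/(-33 - 69)) = 2*(-128/(-102)) = 2*(-128*(-1/102)) = 2*(64/51) = 128/51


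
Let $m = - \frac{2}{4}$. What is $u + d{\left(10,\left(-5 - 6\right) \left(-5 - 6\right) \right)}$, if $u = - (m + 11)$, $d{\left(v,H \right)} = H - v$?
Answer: $\frac{201}{2} \approx 100.5$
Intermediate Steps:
$m = - \frac{1}{2}$ ($m = \left(-2\right) \frac{1}{4} = - \frac{1}{2} \approx -0.5$)
$u = - \frac{21}{2}$ ($u = - (- \frac{1}{2} + 11) = \left(-1\right) \frac{21}{2} = - \frac{21}{2} \approx -10.5$)
$u + d{\left(10,\left(-5 - 6\right) \left(-5 - 6\right) \right)} = - \frac{21}{2} - \left(10 - \left(-5 - 6\right) \left(-5 - 6\right)\right) = - \frac{21}{2} - -111 = - \frac{21}{2} + \left(121 - 10\right) = - \frac{21}{2} + 111 = \frac{201}{2}$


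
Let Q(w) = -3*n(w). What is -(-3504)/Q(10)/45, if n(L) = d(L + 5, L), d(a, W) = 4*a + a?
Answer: -1168/3375 ≈ -0.34607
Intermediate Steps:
d(a, W) = 5*a
n(L) = 25 + 5*L (n(L) = 5*(L + 5) = 5*(5 + L) = 25 + 5*L)
Q(w) = -75 - 15*w (Q(w) = -3*(25 + 5*w) = -75 - 15*w)
-(-3504)/Q(10)/45 = -(-3504)/(-75 - 15*10)/45 = -(-3504)/(-75 - 150)*(1/45) = -(-3504)/(-225)*(1/45) = -(-3504)*(-1)/225*(1/45) = -73*16/75*(1/45) = -1168/75*1/45 = -1168/3375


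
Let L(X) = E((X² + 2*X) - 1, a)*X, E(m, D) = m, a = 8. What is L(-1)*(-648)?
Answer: -1296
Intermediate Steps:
L(X) = X*(-1 + X² + 2*X) (L(X) = ((X² + 2*X) - 1)*X = (-1 + X² + 2*X)*X = X*(-1 + X² + 2*X))
L(-1)*(-648) = -(-1 + (-1)² + 2*(-1))*(-648) = -(-1 + 1 - 2)*(-648) = -1*(-2)*(-648) = 2*(-648) = -1296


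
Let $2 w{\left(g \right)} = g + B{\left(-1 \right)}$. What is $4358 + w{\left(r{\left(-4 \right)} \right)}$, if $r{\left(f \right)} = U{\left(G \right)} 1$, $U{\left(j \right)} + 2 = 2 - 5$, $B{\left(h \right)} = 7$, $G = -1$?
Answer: $4359$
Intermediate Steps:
$U{\left(j \right)} = -5$ ($U{\left(j \right)} = -2 + \left(2 - 5\right) = -2 - 3 = -5$)
$r{\left(f \right)} = -5$ ($r{\left(f \right)} = \left(-5\right) 1 = -5$)
$w{\left(g \right)} = \frac{7}{2} + \frac{g}{2}$ ($w{\left(g \right)} = \frac{g + 7}{2} = \frac{7 + g}{2} = \frac{7}{2} + \frac{g}{2}$)
$4358 + w{\left(r{\left(-4 \right)} \right)} = 4358 + \left(\frac{7}{2} + \frac{1}{2} \left(-5\right)\right) = 4358 + \left(\frac{7}{2} - \frac{5}{2}\right) = 4358 + 1 = 4359$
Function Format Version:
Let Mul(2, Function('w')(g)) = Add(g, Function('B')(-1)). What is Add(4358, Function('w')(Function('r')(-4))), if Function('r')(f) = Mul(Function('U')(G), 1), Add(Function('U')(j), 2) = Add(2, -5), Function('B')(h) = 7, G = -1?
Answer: 4359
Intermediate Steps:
Function('U')(j) = -5 (Function('U')(j) = Add(-2, Add(2, -5)) = Add(-2, -3) = -5)
Function('r')(f) = -5 (Function('r')(f) = Mul(-5, 1) = -5)
Function('w')(g) = Add(Rational(7, 2), Mul(Rational(1, 2), g)) (Function('w')(g) = Mul(Rational(1, 2), Add(g, 7)) = Mul(Rational(1, 2), Add(7, g)) = Add(Rational(7, 2), Mul(Rational(1, 2), g)))
Add(4358, Function('w')(Function('r')(-4))) = Add(4358, Add(Rational(7, 2), Mul(Rational(1, 2), -5))) = Add(4358, Add(Rational(7, 2), Rational(-5, 2))) = Add(4358, 1) = 4359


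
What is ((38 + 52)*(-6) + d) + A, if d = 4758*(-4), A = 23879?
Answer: 4307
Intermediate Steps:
d = -19032
((38 + 52)*(-6) + d) + A = ((38 + 52)*(-6) - 19032) + 23879 = (90*(-6) - 19032) + 23879 = (-540 - 19032) + 23879 = -19572 + 23879 = 4307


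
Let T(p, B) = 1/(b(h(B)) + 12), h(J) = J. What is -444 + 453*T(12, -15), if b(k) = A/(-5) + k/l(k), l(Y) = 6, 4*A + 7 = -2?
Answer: -79296/199 ≈ -398.47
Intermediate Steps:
A = -9/4 (A = -7/4 + (1/4)*(-2) = -7/4 - 1/2 = -9/4 ≈ -2.2500)
b(k) = 9/20 + k/6 (b(k) = -9/4/(-5) + k/6 = -9/4*(-1/5) + k*(1/6) = 9/20 + k/6)
T(p, B) = 1/(249/20 + B/6) (T(p, B) = 1/((9/20 + B/6) + 12) = 1/(249/20 + B/6))
-444 + 453*T(12, -15) = -444 + 453*(60/(747 + 10*(-15))) = -444 + 453*(60/(747 - 150)) = -444 + 453*(60/597) = -444 + 453*(60*(1/597)) = -444 + 453*(20/199) = -444 + 9060/199 = -79296/199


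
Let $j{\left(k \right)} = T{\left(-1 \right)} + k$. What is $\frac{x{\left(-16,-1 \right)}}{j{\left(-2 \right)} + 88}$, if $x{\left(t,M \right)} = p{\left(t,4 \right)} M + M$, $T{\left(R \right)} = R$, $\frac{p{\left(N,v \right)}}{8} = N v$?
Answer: $\frac{511}{85} \approx 6.0118$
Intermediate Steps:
$p{\left(N,v \right)} = 8 N v$
$x{\left(t,M \right)} = M + 32 M t$ ($x{\left(t,M \right)} = 8 t 4 M + M = 32 t M + M = 32 M t + M = M + 32 M t$)
$j{\left(k \right)} = -1 + k$
$\frac{x{\left(-16,-1 \right)}}{j{\left(-2 \right)} + 88} = \frac{\left(-1\right) \left(1 + 32 \left(-16\right)\right)}{\left(-1 - 2\right) + 88} = \frac{\left(-1\right) \left(1 - 512\right)}{-3 + 88} = \frac{\left(-1\right) \left(-511\right)}{85} = \frac{1}{85} \cdot 511 = \frac{511}{85}$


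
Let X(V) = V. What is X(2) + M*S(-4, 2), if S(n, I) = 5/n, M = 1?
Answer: ¾ ≈ 0.75000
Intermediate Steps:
X(2) + M*S(-4, 2) = 2 + 1*(5/(-4)) = 2 + 1*(5*(-¼)) = 2 + 1*(-5/4) = 2 - 5/4 = ¾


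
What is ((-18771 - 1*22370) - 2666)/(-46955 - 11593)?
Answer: 43807/58548 ≈ 0.74822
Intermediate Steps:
((-18771 - 1*22370) - 2666)/(-46955 - 11593) = ((-18771 - 22370) - 2666)/(-58548) = (-41141 - 2666)*(-1/58548) = -43807*(-1/58548) = 43807/58548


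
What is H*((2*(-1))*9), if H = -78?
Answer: 1404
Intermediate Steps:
H*((2*(-1))*9) = -78*2*(-1)*9 = -(-156)*9 = -78*(-18) = 1404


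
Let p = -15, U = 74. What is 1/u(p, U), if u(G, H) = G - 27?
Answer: -1/42 ≈ -0.023810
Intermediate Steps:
u(G, H) = -27 + G
1/u(p, U) = 1/(-27 - 15) = 1/(-42) = -1/42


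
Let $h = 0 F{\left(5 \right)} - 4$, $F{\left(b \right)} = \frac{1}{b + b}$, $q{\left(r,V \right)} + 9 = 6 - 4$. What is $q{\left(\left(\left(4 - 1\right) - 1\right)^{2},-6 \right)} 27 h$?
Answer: $756$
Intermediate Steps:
$q{\left(r,V \right)} = -7$ ($q{\left(r,V \right)} = -9 + \left(6 - 4\right) = -9 + 2 = -7$)
$F{\left(b \right)} = \frac{1}{2 b}$
$h = -4$ ($h = 0 \frac{1}{2 \cdot 5} - 4 = 0 \cdot \frac{1}{2} \cdot \frac{1}{5} - 4 = 0 \cdot \frac{1}{10} - 4 = 0 - 4 = -4$)
$q{\left(\left(\left(4 - 1\right) - 1\right)^{2},-6 \right)} 27 h = \left(-7\right) 27 \left(-4\right) = \left(-189\right) \left(-4\right) = 756$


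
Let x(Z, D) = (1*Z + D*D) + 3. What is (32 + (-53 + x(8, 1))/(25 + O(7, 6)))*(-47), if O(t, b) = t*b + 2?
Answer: -101849/69 ≈ -1476.1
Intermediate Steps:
x(Z, D) = 3 + Z + D² (x(Z, D) = (Z + D²) + 3 = 3 + Z + D²)
O(t, b) = 2 + b*t (O(t, b) = b*t + 2 = 2 + b*t)
(32 + (-53 + x(8, 1))/(25 + O(7, 6)))*(-47) = (32 + (-53 + (3 + 8 + 1²))/(25 + (2 + 6*7)))*(-47) = (32 + (-53 + (3 + 8 + 1))/(25 + (2 + 42)))*(-47) = (32 + (-53 + 12)/(25 + 44))*(-47) = (32 - 41/69)*(-47) = (2167/69)*(-47) = -101849/69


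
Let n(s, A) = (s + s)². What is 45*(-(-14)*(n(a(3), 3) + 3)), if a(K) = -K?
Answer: 24570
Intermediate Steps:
n(s, A) = 4*s² (n(s, A) = (2*s)² = 4*s²)
45*(-(-14)*(n(a(3), 3) + 3)) = 45*(-(-14)*(4*(-1*3)² + 3)) = 45*(-(-14)*(4*(-3)² + 3)) = 45*(-(-14)*(4*9 + 3)) = 45*(-(-14)*(36 + 3)) = 45*(-(-14)*39) = 45*(-7*(-78)) = 45*546 = 24570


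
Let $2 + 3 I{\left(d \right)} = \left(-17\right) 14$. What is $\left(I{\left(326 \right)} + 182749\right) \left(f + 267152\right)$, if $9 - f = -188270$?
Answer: $83193125339$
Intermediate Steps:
$f = 188279$ ($f = 9 - -188270 = 9 + 188270 = 188279$)
$I{\left(d \right)} = -80$ ($I{\left(d \right)} = - \frac{2}{3} + \frac{\left(-17\right) 14}{3} = - \frac{2}{3} + \frac{1}{3} \left(-238\right) = - \frac{2}{3} - \frac{238}{3} = -80$)
$\left(I{\left(326 \right)} + 182749\right) \left(f + 267152\right) = \left(-80 + 182749\right) \left(188279 + 267152\right) = 182669 \cdot 455431 = 83193125339$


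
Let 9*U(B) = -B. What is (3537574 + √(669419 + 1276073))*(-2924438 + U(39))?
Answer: -31036293488698/3 - 17546654*√486373/3 ≈ -1.0350e+13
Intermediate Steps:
U(B) = -B/9 (U(B) = (-B)/9 = -B/9)
(3537574 + √(669419 + 1276073))*(-2924438 + U(39)) = (3537574 + √(669419 + 1276073))*(-2924438 - ⅑*39) = (3537574 + √1945492)*(-2924438 - 13/3) = (3537574 + 2*√486373)*(-8773327/3) = -31036293488698/3 - 17546654*√486373/3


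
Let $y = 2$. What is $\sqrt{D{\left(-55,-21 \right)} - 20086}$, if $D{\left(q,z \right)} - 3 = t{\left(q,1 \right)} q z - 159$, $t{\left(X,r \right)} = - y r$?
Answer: $2 i \sqrt{5638} \approx 150.17 i$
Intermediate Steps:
$t{\left(X,r \right)} = - 2 r$ ($t{\left(X,r \right)} = \left(-1\right) 2 r = - 2 r$)
$D{\left(q,z \right)} = -156 - 2 q z$ ($D{\left(q,z \right)} = 3 + \left(\left(-2\right) 1 q z - 159\right) = 3 + \left(- 2 q z - 159\right) = 3 - \left(159 + 2 q z\right) = -156 - 2 q z$)
$\sqrt{D{\left(-55,-21 \right)} - 20086} = \sqrt{\left(-156 - \left(-110\right) \left(-21\right)\right) - 20086} = \sqrt{\left(-156 - 2310\right) - 20086} = \sqrt{-2466 - 20086} = \sqrt{-22552} = 2 i \sqrt{5638}$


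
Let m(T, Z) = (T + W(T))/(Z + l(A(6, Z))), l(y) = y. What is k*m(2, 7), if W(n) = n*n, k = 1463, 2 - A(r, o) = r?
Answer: 2926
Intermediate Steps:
A(r, o) = 2 - r
W(n) = n²
m(T, Z) = (T + T²)/(-4 + Z) (m(T, Z) = (T + T²)/(Z + (2 - 1*6)) = (T + T²)/(Z + (2 - 6)) = (T + T²)/(Z - 4) = (T + T²)/(-4 + Z))
k*m(2, 7) = 1463*(2*(1 + 2)/(-4 + 7)) = 1463*(2*3/3) = 1463*(2*(⅓)*3) = 1463*2 = 2926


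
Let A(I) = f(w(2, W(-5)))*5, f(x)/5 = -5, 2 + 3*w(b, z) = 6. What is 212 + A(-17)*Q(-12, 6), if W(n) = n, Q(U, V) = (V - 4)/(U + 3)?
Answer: 2158/9 ≈ 239.78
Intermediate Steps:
Q(U, V) = (-4 + V)/(3 + U)
w(b, z) = 4/3 (w(b, z) = -⅔ + (⅓)*6 = -⅔ + 2 = 4/3)
f(x) = -25 (f(x) = 5*(-5) = -25)
A(I) = -125 (A(I) = -25*5 = -125)
212 + A(-17)*Q(-12, 6) = 212 - 125*(-4 + 6)/(3 - 12) = 212 - 125*2/(-9) = 212 - (-125)*2/9 = 212 - 125*(-2/9) = 212 + 250/9 = 2158/9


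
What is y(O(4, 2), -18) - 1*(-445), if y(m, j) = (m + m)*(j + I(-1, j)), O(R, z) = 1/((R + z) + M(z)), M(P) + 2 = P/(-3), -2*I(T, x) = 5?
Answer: 4327/10 ≈ 432.70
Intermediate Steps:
I(T, x) = -5/2 (I(T, x) = -½*5 = -5/2)
M(P) = -2 - P/3 (M(P) = -2 + P/(-3) = -2 + P*(-⅓) = -2 - P/3)
O(R, z) = 1/(-2 + R + 2*z/3) (O(R, z) = 1/((R + z) + (-2 - z/3)) = 1/(-2 + R + 2*z/3))
y(m, j) = 2*m*(-5/2 + j) (y(m, j) = (m + m)*(j - 5/2) = (2*m)*(-5/2 + j) = 2*m*(-5/2 + j))
y(O(4, 2), -18) - 1*(-445) = (3/(-6 + 2*2 + 3*4))*(-5 + 2*(-18)) - 1*(-445) = (3/(-6 + 4 + 12))*(-5 - 36) + 445 = (3/10)*(-41) + 445 = -123/10 + 445 = 4327/10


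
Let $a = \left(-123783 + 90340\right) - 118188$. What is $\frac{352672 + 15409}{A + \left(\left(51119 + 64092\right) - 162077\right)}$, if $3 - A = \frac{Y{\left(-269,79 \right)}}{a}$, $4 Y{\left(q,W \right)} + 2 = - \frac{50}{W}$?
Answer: $- \frac{4409186718769}{561364800739} \approx -7.8544$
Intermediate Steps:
$Y{\left(q,W \right)} = - \frac{1}{2} - \frac{25}{2 W}$ ($Y{\left(q,W \right)} = - \frac{1}{2} + \frac{\left(-50\right) \frac{1}{W}}{4} = - \frac{1}{2} - \frac{25}{2 W}$)
$a = -151631$ ($a = -33443 - 118188 = -151631$)
$A = \frac{35936495}{11978849}$ ($A = 3 - \frac{\frac{1}{2} \cdot \frac{1}{79} \left(-25 - 79\right)}{-151631} = 3 - \frac{1}{2} \cdot \frac{1}{79} \left(-25 - 79\right) \left(- \frac{1}{151631}\right) = 3 - \frac{1}{2} \cdot \frac{1}{79} \left(-104\right) \left(- \frac{1}{151631}\right) = 3 - \left(- \frac{52}{79}\right) \left(- \frac{1}{151631}\right) = 3 - \frac{52}{11978849} = \frac{35936495}{11978849} \approx 3.0$)
$\frac{352672 + 15409}{A + \left(\left(51119 + 64092\right) - 162077\right)} = \frac{352672 + 15409}{\frac{35936495}{11978849} + \left(\left(51119 + 64092\right) - 162077\right)} = \frac{368081}{\frac{35936495}{11978849} + \left(115211 - 162077\right)} = \frac{368081}{\frac{35936495}{11978849} - 46866} = \frac{368081}{- \frac{561364800739}{11978849}} = 368081 \left(- \frac{11978849}{561364800739}\right) = - \frac{4409186718769}{561364800739}$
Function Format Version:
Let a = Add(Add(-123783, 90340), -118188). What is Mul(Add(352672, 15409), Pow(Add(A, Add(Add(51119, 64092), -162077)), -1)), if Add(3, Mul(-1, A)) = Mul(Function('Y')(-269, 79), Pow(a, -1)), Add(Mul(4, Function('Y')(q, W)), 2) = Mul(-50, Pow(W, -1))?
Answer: Rational(-4409186718769, 561364800739) ≈ -7.8544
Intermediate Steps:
Function('Y')(q, W) = Add(Rational(-1, 2), Mul(Rational(-25, 2), Pow(W, -1))) (Function('Y')(q, W) = Add(Rational(-1, 2), Mul(Rational(1, 4), Mul(-50, Pow(W, -1)))) = Add(Rational(-1, 2), Mul(Rational(-25, 2), Pow(W, -1))))
a = -151631 (a = Add(-33443, -118188) = -151631)
A = Rational(35936495, 11978849) (A = Add(3, Mul(-1, Mul(Mul(Rational(1, 2), Pow(79, -1), Add(-25, Mul(-1, 79))), Pow(-151631, -1)))) = Add(3, Mul(-1, Mul(Mul(Rational(1, 2), Rational(1, 79), Add(-25, -79)), Rational(-1, 151631)))) = Add(3, Mul(-1, Mul(Mul(Rational(1, 2), Rational(1, 79), -104), Rational(-1, 151631)))) = Add(3, Mul(-1, Mul(Rational(-52, 79), Rational(-1, 151631)))) = Add(3, Mul(-1, Rational(52, 11978849))) = Add(3, Rational(-52, 11978849)) = Rational(35936495, 11978849) ≈ 3.0000)
Mul(Add(352672, 15409), Pow(Add(A, Add(Add(51119, 64092), -162077)), -1)) = Mul(Add(352672, 15409), Pow(Add(Rational(35936495, 11978849), Add(Add(51119, 64092), -162077)), -1)) = Mul(368081, Pow(Add(Rational(35936495, 11978849), Add(115211, -162077)), -1)) = Mul(368081, Pow(Add(Rational(35936495, 11978849), -46866), -1)) = Mul(368081, Pow(Rational(-561364800739, 11978849), -1)) = Mul(368081, Rational(-11978849, 561364800739)) = Rational(-4409186718769, 561364800739)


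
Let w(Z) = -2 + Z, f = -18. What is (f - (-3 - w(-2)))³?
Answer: -6859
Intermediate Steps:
(f - (-3 - w(-2)))³ = (-18 - (-3 - (-2 - 2)))³ = (-18 - (-3 - 1*(-4)))³ = (-18 - (-3 + 4))³ = (-18 - 1*1)³ = (-18 - 1)³ = (-19)³ = -6859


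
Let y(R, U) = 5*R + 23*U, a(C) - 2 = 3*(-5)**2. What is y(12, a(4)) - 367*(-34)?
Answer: 14309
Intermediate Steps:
a(C) = 77 (a(C) = 2 + 3*(-5)**2 = 2 + 3*25 = 2 + 75 = 77)
y(12, a(4)) - 367*(-34) = (5*12 + 23*77) - 367*(-34) = (60 + 1771) + 12478 = 1831 + 12478 = 14309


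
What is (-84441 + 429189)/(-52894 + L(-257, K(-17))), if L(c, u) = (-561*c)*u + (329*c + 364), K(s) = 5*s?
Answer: -86187/3098032 ≈ -0.027820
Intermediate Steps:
L(c, u) = 364 + 329*c - 561*c*u (L(c, u) = -561*c*u + (364 + 329*c) = 364 + 329*c - 561*c*u)
(-84441 + 429189)/(-52894 + L(-257, K(-17))) = (-84441 + 429189)/(-52894 + (364 + 329*(-257) - 561*(-257)*5*(-17))) = 344748/(-52894 + (364 - 84553 - 561*(-257)*(-85))) = 344748/(-52894 + (364 - 84553 - 12255045)) = 344748/(-52894 - 12339234) = 344748/(-12392128) = 344748*(-1/12392128) = -86187/3098032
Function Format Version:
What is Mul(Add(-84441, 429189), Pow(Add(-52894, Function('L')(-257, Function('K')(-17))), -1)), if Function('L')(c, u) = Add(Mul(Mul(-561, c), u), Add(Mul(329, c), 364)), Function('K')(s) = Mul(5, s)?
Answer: Rational(-86187, 3098032) ≈ -0.027820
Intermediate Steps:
Function('L')(c, u) = Add(364, Mul(329, c), Mul(-561, c, u)) (Function('L')(c, u) = Add(Mul(-561, c, u), Add(364, Mul(329, c))) = Add(364, Mul(329, c), Mul(-561, c, u)))
Mul(Add(-84441, 429189), Pow(Add(-52894, Function('L')(-257, Function('K')(-17))), -1)) = Mul(Add(-84441, 429189), Pow(Add(-52894, Add(364, Mul(329, -257), Mul(-561, -257, Mul(5, -17)))), -1)) = Mul(344748, Pow(Add(-52894, Add(364, -84553, Mul(-561, -257, -85))), -1)) = Mul(344748, Pow(Add(-52894, Add(364, -84553, -12255045)), -1)) = Mul(344748, Pow(Add(-52894, -12339234), -1)) = Mul(344748, Pow(-12392128, -1)) = Mul(344748, Rational(-1, 12392128)) = Rational(-86187, 3098032)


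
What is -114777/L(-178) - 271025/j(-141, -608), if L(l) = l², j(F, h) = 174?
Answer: -4303563649/2756508 ≈ -1561.2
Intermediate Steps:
-114777/L(-178) - 271025/j(-141, -608) = -114777/((-178)²) - 271025/174 = -114777/31684 - 271025*1/174 = -114777*1/31684 - 271025/174 = -114777/31684 - 271025/174 = -4303563649/2756508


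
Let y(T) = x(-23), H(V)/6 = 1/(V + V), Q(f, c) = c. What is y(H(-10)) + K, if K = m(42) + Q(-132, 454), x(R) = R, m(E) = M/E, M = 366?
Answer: 3078/7 ≈ 439.71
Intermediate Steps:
m(E) = 366/E
H(V) = 3/V (H(V) = 6/(V + V) = 6/((2*V)) = 6*(1/(2*V)) = 3/V)
K = 3239/7 (K = 366/42 + 454 = 366*(1/42) + 454 = 61/7 + 454 = 3239/7 ≈ 462.71)
y(T) = -23
y(H(-10)) + K = -23 + 3239/7 = 3078/7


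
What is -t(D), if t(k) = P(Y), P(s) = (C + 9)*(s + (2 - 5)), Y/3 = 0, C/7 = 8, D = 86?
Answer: 195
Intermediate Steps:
C = 56 (C = 7*8 = 56)
Y = 0 (Y = 3*0 = 0)
P(s) = -195 + 65*s (P(s) = (56 + 9)*(s + (2 - 5)) = 65*(s - 3) = 65*(-3 + s) = -195 + 65*s)
t(k) = -195 (t(k) = -195 + 65*0 = -195 + 0 = -195)
-t(D) = -1*(-195) = 195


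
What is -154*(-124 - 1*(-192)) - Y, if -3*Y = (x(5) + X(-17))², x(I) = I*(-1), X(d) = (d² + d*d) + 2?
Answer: 299209/3 ≈ 99736.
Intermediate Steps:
X(d) = 2 + 2*d² (X(d) = (d² + d²) + 2 = 2*d² + 2 = 2 + 2*d²)
x(I) = -I
Y = -330625/3 (Y = -(-1*5 + (2 + 2*(-17)²))²/3 = -(-5 + (2 + 2*289))²/3 = -(-5 + (2 + 578))²/3 = -(-5 + 580)²/3 = -⅓*575² = -⅓*330625 = -330625/3 ≈ -1.1021e+5)
-154*(-124 - 1*(-192)) - Y = -154*(-124 - 1*(-192)) - 1*(-330625/3) = -154*(-124 + 192) + 330625/3 = -154*68 + 330625/3 = -10472 + 330625/3 = 299209/3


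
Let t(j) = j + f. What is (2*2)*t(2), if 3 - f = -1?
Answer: 24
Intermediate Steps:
f = 4 (f = 3 - 1*(-1) = 3 + 1 = 4)
t(j) = 4 + j (t(j) = j + 4 = 4 + j)
(2*2)*t(2) = (2*2)*(4 + 2) = 4*6 = 24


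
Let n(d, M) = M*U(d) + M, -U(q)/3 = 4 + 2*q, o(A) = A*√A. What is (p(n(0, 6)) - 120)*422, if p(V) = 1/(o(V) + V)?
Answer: (-50640*√66 + 1671331*I/33)/(√66 - I) ≈ -50640.0 + 0.7753*I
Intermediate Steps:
o(A) = A^(3/2)
U(q) = -12 - 6*q (U(q) = -3*(4 + 2*q) = -12 - 6*q)
n(d, M) = M + M*(-12 - 6*d) (n(d, M) = M*(-12 - 6*d) + M = M + M*(-12 - 6*d))
p(V) = 1/(V + V^(3/2)) (p(V) = 1/(V^(3/2) + V) = 1/(V + V^(3/2)))
(p(n(0, 6)) - 120)*422 = (1/(-1*6*(11 + 6*0) + (-1*6*(11 + 6*0))^(3/2)) - 120)*422 = (1/(-1*6*(11 + 0) + (-1*6*(11 + 0))^(3/2)) - 120)*422 = (1/(-1*6*11 + (-1*6*11)^(3/2)) - 120)*422 = (1/(-66 + (-66)^(3/2)) - 120)*422 = (1/(-66 - 66*I*√66) - 120)*422 = (-120 + 1/(-66 - 66*I*√66))*422 = -50640 + 422/(-66 - 66*I*√66)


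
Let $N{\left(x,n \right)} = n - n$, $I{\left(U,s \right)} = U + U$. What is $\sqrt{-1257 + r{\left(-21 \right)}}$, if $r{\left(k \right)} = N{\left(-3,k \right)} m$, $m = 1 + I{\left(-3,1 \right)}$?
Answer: $i \sqrt{1257} \approx 35.454 i$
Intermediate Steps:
$I{\left(U,s \right)} = 2 U$
$N{\left(x,n \right)} = 0$
$m = -5$ ($m = 1 + 2 \left(-3\right) = 1 - 6 = -5$)
$r{\left(k \right)} = 0$ ($r{\left(k \right)} = 0 \left(-5\right) = 0$)
$\sqrt{-1257 + r{\left(-21 \right)}} = \sqrt{-1257 + 0} = \sqrt{-1257} = i \sqrt{1257}$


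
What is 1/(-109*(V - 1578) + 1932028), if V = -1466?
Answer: 1/2263824 ≈ 4.4173e-7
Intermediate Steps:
1/(-109*(V - 1578) + 1932028) = 1/(-109*(-1466 - 1578) + 1932028) = 1/(-109*(-3044) + 1932028) = 1/(331796 + 1932028) = 1/2263824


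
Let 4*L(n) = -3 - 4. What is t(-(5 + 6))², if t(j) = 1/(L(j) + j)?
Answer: 16/2601 ≈ 0.0061515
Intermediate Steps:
L(n) = -7/4 (L(n) = (-3 - 4)/4 = (¼)*(-7) = -7/4)
t(j) = 1/(-7/4 + j)
t(-(5 + 6))² = (4/(-7 + 4*(-(5 + 6))))² = (4/(-7 + 4*(-1*11)))² = (4/(-7 + 4*(-11)))² = (4/(-7 - 44))² = (4/(-51))² = (4*(-1/51))² = (-4/51)² = 16/2601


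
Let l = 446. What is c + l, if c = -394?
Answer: 52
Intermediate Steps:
c + l = -394 + 446 = 52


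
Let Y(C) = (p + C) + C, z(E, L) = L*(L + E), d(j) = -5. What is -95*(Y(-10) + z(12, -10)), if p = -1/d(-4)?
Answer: 3781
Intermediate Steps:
z(E, L) = L*(E + L)
p = 1/5 (p = -1/(-5) = -1*(-1/5) = 1/5 ≈ 0.20000)
Y(C) = 1/5 + 2*C (Y(C) = (1/5 + C) + C = 1/5 + 2*C)
-95*(Y(-10) + z(12, -10)) = -95*((1/5 + 2*(-10)) - 10*(12 - 10)) = -95*((1/5 - 20) - 10*2) = -95*(-99/5 - 20) = -95*(-199/5) = 3781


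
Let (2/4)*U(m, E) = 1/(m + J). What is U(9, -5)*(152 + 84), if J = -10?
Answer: -472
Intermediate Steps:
U(m, E) = 2/(-10 + m) (U(m, E) = 2/(m - 10) = 2/(-10 + m))
U(9, -5)*(152 + 84) = (2/(-10 + 9))*(152 + 84) = (2/(-1))*236 = (2*(-1))*236 = -2*236 = -472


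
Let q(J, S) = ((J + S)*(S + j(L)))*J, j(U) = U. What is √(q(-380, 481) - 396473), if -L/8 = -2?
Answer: I*√19471333 ≈ 4412.6*I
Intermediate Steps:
L = 16 (L = -8*(-2) = 16)
q(J, S) = J*(16 + S)*(J + S) (q(J, S) = ((J + S)*(S + 16))*J = ((J + S)*(16 + S))*J = ((16 + S)*(J + S))*J = J*(16 + S)*(J + S))
√(q(-380, 481) - 396473) = √(-380*(481² + 16*(-380) + 16*481 - 380*481) - 396473) = √(-380*(231361 - 6080 + 7696 - 182780) - 396473) = √(-380*50197 - 396473) = √(-19074860 - 396473) = √(-19471333) = I*√19471333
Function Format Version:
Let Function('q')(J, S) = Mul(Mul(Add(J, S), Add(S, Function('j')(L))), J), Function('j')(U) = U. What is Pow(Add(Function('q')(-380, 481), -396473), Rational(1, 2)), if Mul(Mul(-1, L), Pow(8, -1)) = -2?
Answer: Mul(I, Pow(19471333, Rational(1, 2))) ≈ Mul(4412.6, I)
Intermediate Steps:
L = 16 (L = Mul(-8, -2) = 16)
Function('q')(J, S) = Mul(J, Add(16, S), Add(J, S)) (Function('q')(J, S) = Mul(Mul(Add(J, S), Add(S, 16)), J) = Mul(Mul(Add(J, S), Add(16, S)), J) = Mul(Mul(Add(16, S), Add(J, S)), J) = Mul(J, Add(16, S), Add(J, S)))
Pow(Add(Function('q')(-380, 481), -396473), Rational(1, 2)) = Pow(Add(Mul(-380, Add(Pow(481, 2), Mul(16, -380), Mul(16, 481), Mul(-380, 481))), -396473), Rational(1, 2)) = Pow(Add(Mul(-380, Add(231361, -6080, 7696, -182780)), -396473), Rational(1, 2)) = Pow(Add(Mul(-380, 50197), -396473), Rational(1, 2)) = Pow(Add(-19074860, -396473), Rational(1, 2)) = Pow(-19471333, Rational(1, 2)) = Mul(I, Pow(19471333, Rational(1, 2)))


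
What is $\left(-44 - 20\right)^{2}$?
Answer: $4096$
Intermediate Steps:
$\left(-44 - 20\right)^{2} = \left(-64\right)^{2} = 4096$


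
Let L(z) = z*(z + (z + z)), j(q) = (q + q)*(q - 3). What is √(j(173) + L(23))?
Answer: √60407 ≈ 245.78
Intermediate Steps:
j(q) = 2*q*(-3 + q) (j(q) = (2*q)*(-3 + q) = 2*q*(-3 + q))
L(z) = 3*z² (L(z) = z*(z + 2*z) = z*(3*z) = 3*z²)
√(j(173) + L(23)) = √(2*173*(-3 + 173) + 3*23²) = √(2*173*170 + 3*529) = √(58820 + 1587) = √60407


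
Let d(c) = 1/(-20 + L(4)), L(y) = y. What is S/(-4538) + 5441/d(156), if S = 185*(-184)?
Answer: -197513044/2269 ≈ -87049.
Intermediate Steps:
S = -34040
d(c) = -1/16 (d(c) = 1/(-20 + 4) = 1/(-16) = -1/16)
S/(-4538) + 5441/d(156) = -34040/(-4538) + 5441/(-1/16) = -34040*(-1/4538) + 5441*(-16) = 17020/2269 - 87056 = -197513044/2269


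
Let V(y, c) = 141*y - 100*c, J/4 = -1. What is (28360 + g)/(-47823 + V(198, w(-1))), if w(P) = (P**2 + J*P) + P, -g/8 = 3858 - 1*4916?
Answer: -36824/20305 ≈ -1.8135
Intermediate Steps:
J = -4 (J = 4*(-1) = -4)
g = 8464 (g = -8*(3858 - 1*4916) = -8*(3858 - 4916) = -8*(-1058) = 8464)
w(P) = P**2 - 3*P (w(P) = (P**2 - 4*P) + P = P**2 - 3*P)
V(y, c) = -100*c + 141*y
(28360 + g)/(-47823 + V(198, w(-1))) = (28360 + 8464)/(-47823 + (-(-100)*(-3 - 1) + 141*198)) = 36824/(-47823 + (-(-100)*(-4) + 27918)) = 36824/(-47823 + (-100*4 + 27918)) = 36824/(-47823 + (-400 + 27918)) = 36824/(-47823 + 27518) = 36824/(-20305) = 36824*(-1/20305) = -36824/20305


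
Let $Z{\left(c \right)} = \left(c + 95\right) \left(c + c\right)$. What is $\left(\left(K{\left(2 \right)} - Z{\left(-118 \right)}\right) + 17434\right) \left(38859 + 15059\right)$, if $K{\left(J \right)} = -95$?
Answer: $642217298$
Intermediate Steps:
$Z{\left(c \right)} = 2 c \left(95 + c\right)$ ($Z{\left(c \right)} = \left(95 + c\right) 2 c = 2 c \left(95 + c\right)$)
$\left(\left(K{\left(2 \right)} - Z{\left(-118 \right)}\right) + 17434\right) \left(38859 + 15059\right) = \left(\left(-95 - 2 \left(-118\right) \left(95 - 118\right)\right) + 17434\right) \left(38859 + 15059\right) = \left(\left(-95 - 2 \left(-118\right) \left(-23\right)\right) + 17434\right) 53918 = \left(\left(-95 - 5428\right) + 17434\right) 53918 = \left(-5523 + 17434\right) 53918 = 11911 \cdot 53918 = 642217298$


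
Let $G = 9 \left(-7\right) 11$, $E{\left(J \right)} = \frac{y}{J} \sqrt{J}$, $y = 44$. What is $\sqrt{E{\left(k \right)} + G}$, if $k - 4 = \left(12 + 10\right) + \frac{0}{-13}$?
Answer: $\frac{\sqrt{-117117 + 286 \sqrt{26}}}{13} \approx 26.16 i$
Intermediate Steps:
$k = 26$ ($k = 4 + \left(\left(12 + 10\right) + \frac{0}{-13}\right) = 4 + \left(22 + 0 \left(- \frac{1}{13}\right)\right) = 4 + \left(22 + 0\right) = 4 + 22 = 26$)
$E{\left(J \right)} = \frac{44}{\sqrt{J}}$ ($E{\left(J \right)} = \frac{44}{J} \sqrt{J} = \frac{44}{\sqrt{J}}$)
$G = -693$ ($G = \left(-63\right) 11 = -693$)
$\sqrt{E{\left(k \right)} + G} = \sqrt{\frac{44}{\sqrt{26}} - 693} = \sqrt{44 \frac{\sqrt{26}}{26} - 693} = \sqrt{\frac{22 \sqrt{26}}{13} - 693} = \sqrt{-693 + \frac{22 \sqrt{26}}{13}}$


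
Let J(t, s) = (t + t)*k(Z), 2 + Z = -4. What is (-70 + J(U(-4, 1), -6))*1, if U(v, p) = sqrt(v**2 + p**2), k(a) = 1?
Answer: -70 + 2*sqrt(17) ≈ -61.754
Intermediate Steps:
Z = -6 (Z = -2 - 4 = -6)
U(v, p) = sqrt(p**2 + v**2)
J(t, s) = 2*t (J(t, s) = (t + t)*1 = (2*t)*1 = 2*t)
(-70 + J(U(-4, 1), -6))*1 = (-70 + 2*sqrt(1**2 + (-4)**2))*1 = (-70 + 2*sqrt(1 + 16))*1 = (-70 + 2*sqrt(17))*1 = -70 + 2*sqrt(17)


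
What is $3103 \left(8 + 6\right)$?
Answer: $43442$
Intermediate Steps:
$3103 \left(8 + 6\right) = 3103 \cdot 14 = 43442$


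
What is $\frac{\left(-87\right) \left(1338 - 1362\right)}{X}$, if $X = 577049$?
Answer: $\frac{2088}{577049} \approx 0.0036184$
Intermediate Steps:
$\frac{\left(-87\right) \left(1338 - 1362\right)}{X} = \frac{\left(-87\right) \left(1338 - 1362\right)}{577049} = \left(-87\right) \left(-24\right) \frac{1}{577049} = 2088 \cdot \frac{1}{577049} = \frac{2088}{577049}$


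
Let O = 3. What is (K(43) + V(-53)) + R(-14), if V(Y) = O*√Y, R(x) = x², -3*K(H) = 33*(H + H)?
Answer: -750 + 3*I*√53 ≈ -750.0 + 21.84*I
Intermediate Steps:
K(H) = -22*H (K(H) = -11*(H + H) = -11*2*H = -22*H)
V(Y) = 3*√Y
(K(43) + V(-53)) + R(-14) = (-22*43 + 3*√(-53)) + (-14)² = (-946 + 3*(I*√53)) + 196 = (-946 + 3*I*√53) + 196 = -750 + 3*I*√53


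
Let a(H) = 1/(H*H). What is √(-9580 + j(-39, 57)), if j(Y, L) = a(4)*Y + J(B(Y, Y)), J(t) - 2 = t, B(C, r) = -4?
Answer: 3*I*√17039/4 ≈ 97.9*I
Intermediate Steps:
a(H) = H⁻² (a(H) = 1/(H²) = H⁻²)
J(t) = 2 + t
j(Y, L) = -2 + Y/16 (j(Y, L) = Y/4² + (2 - 4) = Y/16 - 2 = -2 + Y/16)
√(-9580 + j(-39, 57)) = √(-9580 + (-2 + (1/16)*(-39))) = √(-9580 + (-2 - 39/16)) = √(-9580 - 71/16) = √(-153351/16) = 3*I*√17039/4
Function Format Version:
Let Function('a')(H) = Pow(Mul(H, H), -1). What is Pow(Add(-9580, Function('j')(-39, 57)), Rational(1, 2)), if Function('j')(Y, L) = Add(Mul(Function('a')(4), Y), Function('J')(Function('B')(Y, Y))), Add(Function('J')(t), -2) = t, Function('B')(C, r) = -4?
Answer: Mul(Rational(3, 4), I, Pow(17039, Rational(1, 2))) ≈ Mul(97.900, I)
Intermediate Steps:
Function('a')(H) = Pow(H, -2) (Function('a')(H) = Pow(Pow(H, 2), -1) = Pow(H, -2))
Function('J')(t) = Add(2, t)
Function('j')(Y, L) = Add(-2, Mul(Rational(1, 16), Y)) (Function('j')(Y, L) = Add(Mul(Pow(4, -2), Y), Add(2, -4)) = Add(Mul(Rational(1, 16), Y), -2) = Add(-2, Mul(Rational(1, 16), Y)))
Pow(Add(-9580, Function('j')(-39, 57)), Rational(1, 2)) = Pow(Add(-9580, Add(-2, Mul(Rational(1, 16), -39))), Rational(1, 2)) = Pow(Add(-9580, Add(-2, Rational(-39, 16))), Rational(1, 2)) = Pow(Add(-9580, Rational(-71, 16)), Rational(1, 2)) = Pow(Rational(-153351, 16), Rational(1, 2)) = Mul(Rational(3, 4), I, Pow(17039, Rational(1, 2)))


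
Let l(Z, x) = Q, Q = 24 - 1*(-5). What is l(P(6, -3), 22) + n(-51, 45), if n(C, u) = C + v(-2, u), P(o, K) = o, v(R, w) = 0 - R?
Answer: -20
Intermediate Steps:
v(R, w) = -R
Q = 29 (Q = 24 + 5 = 29)
l(Z, x) = 29
n(C, u) = 2 + C (n(C, u) = C - 1*(-2) = C + 2 = 2 + C)
l(P(6, -3), 22) + n(-51, 45) = 29 + (2 - 51) = 29 - 49 = -20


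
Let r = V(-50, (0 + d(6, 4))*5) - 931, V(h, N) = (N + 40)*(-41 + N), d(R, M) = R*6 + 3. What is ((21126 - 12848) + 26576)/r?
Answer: 11618/11753 ≈ 0.98851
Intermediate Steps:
d(R, M) = 3 + 6*R (d(R, M) = 6*R + 3 = 3 + 6*R)
V(h, N) = (-41 + N)*(40 + N) (V(h, N) = (40 + N)*(-41 + N) = (-41 + N)*(40 + N))
r = 35259 (r = (-1640 + ((0 + (3 + 6*6))*5)² - (0 + (3 + 6*6))*5) - 931 = (-1640 + ((0 + (3 + 36))*5)² - (0 + (3 + 36))*5) - 931 = (-1640 + ((0 + 39)*5)² - (0 + 39)*5) - 931 = (-1640 + (39*5)² - 39*5) - 931 = (-1640 + 195² - 1*195) - 931 = (-1640 + 38025 - 195) - 931 = 36190 - 931 = 35259)
((21126 - 12848) + 26576)/r = ((21126 - 12848) + 26576)/35259 = (8278 + 26576)*(1/35259) = 34854*(1/35259) = 11618/11753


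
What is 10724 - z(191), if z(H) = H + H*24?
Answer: 5949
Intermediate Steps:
z(H) = 25*H (z(H) = H + 24*H = 25*H)
10724 - z(191) = 10724 - 25*191 = 10724 - 1*4775 = 10724 - 4775 = 5949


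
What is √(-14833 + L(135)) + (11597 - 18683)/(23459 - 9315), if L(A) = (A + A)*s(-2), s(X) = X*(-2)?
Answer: -3543/7072 + I*√13753 ≈ -0.50099 + 117.27*I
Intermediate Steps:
s(X) = -2*X
L(A) = 8*A (L(A) = (A + A)*(-2*(-2)) = (2*A)*4 = 8*A)
√(-14833 + L(135)) + (11597 - 18683)/(23459 - 9315) = √(-14833 + 8*135) + (11597 - 18683)/(23459 - 9315) = √(-14833 + 1080) - 7086/14144 = √(-13753) - 7086*1/14144 = I*√13753 - 3543/7072 = -3543/7072 + I*√13753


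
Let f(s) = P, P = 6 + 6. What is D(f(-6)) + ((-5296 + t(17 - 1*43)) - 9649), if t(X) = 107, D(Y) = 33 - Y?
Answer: -14817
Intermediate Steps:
P = 12
f(s) = 12
D(f(-6)) + ((-5296 + t(17 - 1*43)) - 9649) = (33 - 1*12) + ((-5296 + 107) - 9649) = (33 - 12) + (-5189 - 9649) = 21 - 14838 = -14817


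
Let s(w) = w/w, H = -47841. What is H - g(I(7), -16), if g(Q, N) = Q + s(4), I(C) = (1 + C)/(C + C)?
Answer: -334898/7 ≈ -47843.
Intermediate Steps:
s(w) = 1
I(C) = (1 + C)/(2*C) (I(C) = (1 + C)/((2*C)) = (1 + C)*(1/(2*C)) = (1 + C)/(2*C))
g(Q, N) = 1 + Q (g(Q, N) = Q + 1 = 1 + Q)
H - g(I(7), -16) = -47841 - (1 + (1/2)*(1 + 7)/7) = -47841 - (1 + (1/2)*(1/7)*8) = -47841 - (1 + 4/7) = -47841 - 1*11/7 = -47841 - 11/7 = -334898/7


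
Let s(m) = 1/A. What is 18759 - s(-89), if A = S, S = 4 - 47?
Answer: 806638/43 ≈ 18759.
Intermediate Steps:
S = -43
A = -43
s(m) = -1/43 (s(m) = 1/(-43) = -1/43)
18759 - s(-89) = 18759 - 1*(-1/43) = 18759 + 1/43 = 806638/43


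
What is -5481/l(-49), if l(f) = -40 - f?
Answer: -609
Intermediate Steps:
-5481/l(-49) = -5481/(-40 - 1*(-49)) = -5481/(-40 + 49) = -5481/9 = -5481*⅑ = -609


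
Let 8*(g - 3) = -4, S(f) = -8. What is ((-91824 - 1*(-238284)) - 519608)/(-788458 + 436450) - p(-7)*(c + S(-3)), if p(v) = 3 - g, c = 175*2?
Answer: -14955055/88002 ≈ -169.94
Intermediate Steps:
c = 350
g = 5/2 (g = 3 + (⅛)*(-4) = 3 - ½ = 5/2 ≈ 2.5000)
p(v) = ½ (p(v) = 3 - 1*5/2 = 3 - 5/2 = ½)
((-91824 - 1*(-238284)) - 519608)/(-788458 + 436450) - p(-7)*(c + S(-3)) = ((-91824 - 1*(-238284)) - 519608)/(-788458 + 436450) - (350 - 8)/2 = ((-91824 + 238284) - 519608)/(-352008) - 342/2 = (146460 - 519608)*(-1/352008) - 1*171 = -373148*(-1/352008) - 171 = 93287/88002 - 171 = -14955055/88002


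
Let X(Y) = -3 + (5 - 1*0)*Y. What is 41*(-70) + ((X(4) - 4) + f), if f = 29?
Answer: -2828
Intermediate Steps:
X(Y) = -3 + 5*Y (X(Y) = -3 + (5 + 0)*Y = -3 + 5*Y)
41*(-70) + ((X(4) - 4) + f) = 41*(-70) + (((-3 + 5*4) - 4) + 29) = -2870 + (((-3 + 20) - 4) + 29) = -2870 + ((17 - 4) + 29) = -2870 + (13 + 29) = -2870 + 42 = -2828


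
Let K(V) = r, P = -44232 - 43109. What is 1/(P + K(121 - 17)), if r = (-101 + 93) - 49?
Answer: -1/87398 ≈ -1.1442e-5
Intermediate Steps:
P = -87341
r = -57 (r = -8 - 49 = -57)
K(V) = -57
1/(P + K(121 - 17)) = 1/(-87341 - 57) = 1/(-87398) = -1/87398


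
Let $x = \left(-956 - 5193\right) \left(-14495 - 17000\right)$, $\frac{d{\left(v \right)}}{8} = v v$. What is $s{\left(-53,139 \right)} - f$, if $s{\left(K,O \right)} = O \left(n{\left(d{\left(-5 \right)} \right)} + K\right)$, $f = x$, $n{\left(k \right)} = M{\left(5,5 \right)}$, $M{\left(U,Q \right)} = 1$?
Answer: $-193669983$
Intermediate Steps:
$d{\left(v \right)} = 8 v^{2}$ ($d{\left(v \right)} = 8 v v = 8 v^{2}$)
$n{\left(k \right)} = 1$
$x = 193662755$ ($x = \left(-6149\right) \left(-31495\right) = 193662755$)
$f = 193662755$
$s{\left(K,O \right)} = O \left(1 + K\right)$
$s{\left(-53,139 \right)} - f = 139 \left(1 - 53\right) - 193662755 = 139 \left(-52\right) - 193662755 = -7228 - 193662755 = -193669983$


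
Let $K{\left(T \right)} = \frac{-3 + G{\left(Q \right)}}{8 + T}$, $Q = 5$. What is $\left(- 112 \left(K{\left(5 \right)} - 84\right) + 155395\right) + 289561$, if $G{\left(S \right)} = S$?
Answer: $\frac{5906508}{13} \approx 4.5435 \cdot 10^{5}$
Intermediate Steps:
$K{\left(T \right)} = \frac{2}{8 + T}$ ($K{\left(T \right)} = \frac{-3 + 5}{8 + T} = \frac{2}{8 + T}$)
$\left(- 112 \left(K{\left(5 \right)} - 84\right) + 155395\right) + 289561 = \left(- 112 \left(\frac{2}{8 + 5} - 84\right) + 155395\right) + 289561 = \left(- 112 \left(\frac{2}{13} - 84\right) + 155395\right) + 289561 = \left(\left(-112\right) \left(- \frac{1090}{13}\right) + 155395\right) + 289561 = \left(\frac{122080}{13} + 155395\right) + 289561 = \frac{2142215}{13} + 289561 = \frac{5906508}{13}$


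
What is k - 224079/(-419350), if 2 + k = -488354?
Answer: -204791864521/419350 ≈ -4.8836e+5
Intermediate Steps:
k = -488356 (k = -2 - 488354 = -488356)
k - 224079/(-419350) = -488356 - 224079/(-419350) = -488356 - 224079*(-1)/419350 = -488356 - 1*(-224079/419350) = -488356 + 224079/419350 = -204791864521/419350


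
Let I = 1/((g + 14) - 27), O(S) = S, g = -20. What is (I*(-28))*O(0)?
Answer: 0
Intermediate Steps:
I = -1/33 (I = 1/((-20 + 14) - 27) = 1/(-6 - 27) = 1/(-33) = -1/33 ≈ -0.030303)
(I*(-28))*O(0) = -1/33*(-28)*0 = (28/33)*0 = 0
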